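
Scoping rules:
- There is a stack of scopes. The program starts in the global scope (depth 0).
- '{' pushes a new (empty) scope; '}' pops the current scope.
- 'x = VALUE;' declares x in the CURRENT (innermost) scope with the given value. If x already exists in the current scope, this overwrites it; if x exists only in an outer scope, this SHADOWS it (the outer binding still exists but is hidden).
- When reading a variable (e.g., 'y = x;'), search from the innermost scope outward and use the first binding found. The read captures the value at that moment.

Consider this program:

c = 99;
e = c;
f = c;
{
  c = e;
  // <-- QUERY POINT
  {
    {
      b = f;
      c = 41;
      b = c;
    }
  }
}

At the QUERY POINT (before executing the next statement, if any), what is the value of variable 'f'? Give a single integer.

Answer: 99

Derivation:
Step 1: declare c=99 at depth 0
Step 2: declare e=(read c)=99 at depth 0
Step 3: declare f=(read c)=99 at depth 0
Step 4: enter scope (depth=1)
Step 5: declare c=(read e)=99 at depth 1
Visible at query point: c=99 e=99 f=99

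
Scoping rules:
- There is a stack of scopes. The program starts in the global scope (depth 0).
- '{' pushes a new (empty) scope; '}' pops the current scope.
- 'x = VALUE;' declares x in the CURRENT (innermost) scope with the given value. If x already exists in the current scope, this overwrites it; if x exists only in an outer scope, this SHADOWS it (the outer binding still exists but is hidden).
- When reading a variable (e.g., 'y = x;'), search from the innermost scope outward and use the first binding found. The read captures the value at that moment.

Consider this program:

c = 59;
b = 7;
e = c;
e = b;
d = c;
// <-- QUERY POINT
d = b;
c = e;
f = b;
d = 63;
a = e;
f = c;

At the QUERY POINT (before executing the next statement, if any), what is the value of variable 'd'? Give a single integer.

Step 1: declare c=59 at depth 0
Step 2: declare b=7 at depth 0
Step 3: declare e=(read c)=59 at depth 0
Step 4: declare e=(read b)=7 at depth 0
Step 5: declare d=(read c)=59 at depth 0
Visible at query point: b=7 c=59 d=59 e=7

Answer: 59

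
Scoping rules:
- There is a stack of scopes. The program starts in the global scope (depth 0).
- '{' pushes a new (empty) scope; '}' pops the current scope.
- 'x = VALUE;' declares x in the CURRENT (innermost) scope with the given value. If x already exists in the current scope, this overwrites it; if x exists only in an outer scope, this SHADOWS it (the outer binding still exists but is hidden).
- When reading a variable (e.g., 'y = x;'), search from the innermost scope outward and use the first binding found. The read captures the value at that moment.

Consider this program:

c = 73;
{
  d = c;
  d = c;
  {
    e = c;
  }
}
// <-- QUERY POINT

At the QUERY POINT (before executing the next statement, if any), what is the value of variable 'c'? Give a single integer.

Answer: 73

Derivation:
Step 1: declare c=73 at depth 0
Step 2: enter scope (depth=1)
Step 3: declare d=(read c)=73 at depth 1
Step 4: declare d=(read c)=73 at depth 1
Step 5: enter scope (depth=2)
Step 6: declare e=(read c)=73 at depth 2
Step 7: exit scope (depth=1)
Step 8: exit scope (depth=0)
Visible at query point: c=73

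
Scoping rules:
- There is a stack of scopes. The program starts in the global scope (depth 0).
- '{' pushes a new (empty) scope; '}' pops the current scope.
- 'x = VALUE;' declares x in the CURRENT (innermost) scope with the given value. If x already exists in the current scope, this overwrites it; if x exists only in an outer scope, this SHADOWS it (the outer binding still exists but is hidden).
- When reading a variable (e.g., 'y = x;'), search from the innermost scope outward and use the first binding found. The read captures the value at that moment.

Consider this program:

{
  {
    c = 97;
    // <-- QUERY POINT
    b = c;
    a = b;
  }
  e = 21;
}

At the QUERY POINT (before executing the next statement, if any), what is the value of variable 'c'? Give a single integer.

Step 1: enter scope (depth=1)
Step 2: enter scope (depth=2)
Step 3: declare c=97 at depth 2
Visible at query point: c=97

Answer: 97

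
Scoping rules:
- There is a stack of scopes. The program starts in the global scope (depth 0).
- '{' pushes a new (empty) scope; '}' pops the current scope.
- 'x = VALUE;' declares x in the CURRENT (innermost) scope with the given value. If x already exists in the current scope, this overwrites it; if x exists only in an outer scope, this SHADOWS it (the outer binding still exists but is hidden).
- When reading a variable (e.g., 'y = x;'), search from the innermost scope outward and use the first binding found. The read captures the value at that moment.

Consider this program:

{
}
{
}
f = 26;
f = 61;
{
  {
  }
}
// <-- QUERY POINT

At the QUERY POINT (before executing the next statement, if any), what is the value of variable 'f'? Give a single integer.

Step 1: enter scope (depth=1)
Step 2: exit scope (depth=0)
Step 3: enter scope (depth=1)
Step 4: exit scope (depth=0)
Step 5: declare f=26 at depth 0
Step 6: declare f=61 at depth 0
Step 7: enter scope (depth=1)
Step 8: enter scope (depth=2)
Step 9: exit scope (depth=1)
Step 10: exit scope (depth=0)
Visible at query point: f=61

Answer: 61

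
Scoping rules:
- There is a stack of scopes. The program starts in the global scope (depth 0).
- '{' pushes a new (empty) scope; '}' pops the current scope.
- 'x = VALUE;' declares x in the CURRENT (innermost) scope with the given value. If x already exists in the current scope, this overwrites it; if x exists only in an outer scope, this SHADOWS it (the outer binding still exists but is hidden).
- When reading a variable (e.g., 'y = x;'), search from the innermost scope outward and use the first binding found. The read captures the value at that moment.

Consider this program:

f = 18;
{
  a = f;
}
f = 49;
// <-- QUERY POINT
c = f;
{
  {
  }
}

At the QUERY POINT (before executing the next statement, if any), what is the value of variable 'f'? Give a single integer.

Answer: 49

Derivation:
Step 1: declare f=18 at depth 0
Step 2: enter scope (depth=1)
Step 3: declare a=(read f)=18 at depth 1
Step 4: exit scope (depth=0)
Step 5: declare f=49 at depth 0
Visible at query point: f=49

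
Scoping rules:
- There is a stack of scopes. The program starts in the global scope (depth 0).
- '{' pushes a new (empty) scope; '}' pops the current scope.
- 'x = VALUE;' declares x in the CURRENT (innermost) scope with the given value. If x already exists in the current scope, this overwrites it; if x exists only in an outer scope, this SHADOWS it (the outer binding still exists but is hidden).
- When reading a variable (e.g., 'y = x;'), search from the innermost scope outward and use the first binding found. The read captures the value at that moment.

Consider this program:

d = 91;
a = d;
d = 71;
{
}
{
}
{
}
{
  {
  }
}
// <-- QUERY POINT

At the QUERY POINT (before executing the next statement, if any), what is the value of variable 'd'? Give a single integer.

Step 1: declare d=91 at depth 0
Step 2: declare a=(read d)=91 at depth 0
Step 3: declare d=71 at depth 0
Step 4: enter scope (depth=1)
Step 5: exit scope (depth=0)
Step 6: enter scope (depth=1)
Step 7: exit scope (depth=0)
Step 8: enter scope (depth=1)
Step 9: exit scope (depth=0)
Step 10: enter scope (depth=1)
Step 11: enter scope (depth=2)
Step 12: exit scope (depth=1)
Step 13: exit scope (depth=0)
Visible at query point: a=91 d=71

Answer: 71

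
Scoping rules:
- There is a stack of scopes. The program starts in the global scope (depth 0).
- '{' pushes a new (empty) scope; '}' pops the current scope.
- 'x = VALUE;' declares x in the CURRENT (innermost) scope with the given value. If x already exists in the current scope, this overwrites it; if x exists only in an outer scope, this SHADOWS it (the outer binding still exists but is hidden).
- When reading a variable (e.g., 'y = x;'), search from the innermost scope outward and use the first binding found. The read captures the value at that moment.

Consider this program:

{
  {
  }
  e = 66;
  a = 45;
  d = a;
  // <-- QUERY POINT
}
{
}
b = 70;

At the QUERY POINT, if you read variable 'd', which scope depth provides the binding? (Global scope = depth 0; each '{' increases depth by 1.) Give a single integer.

Answer: 1

Derivation:
Step 1: enter scope (depth=1)
Step 2: enter scope (depth=2)
Step 3: exit scope (depth=1)
Step 4: declare e=66 at depth 1
Step 5: declare a=45 at depth 1
Step 6: declare d=(read a)=45 at depth 1
Visible at query point: a=45 d=45 e=66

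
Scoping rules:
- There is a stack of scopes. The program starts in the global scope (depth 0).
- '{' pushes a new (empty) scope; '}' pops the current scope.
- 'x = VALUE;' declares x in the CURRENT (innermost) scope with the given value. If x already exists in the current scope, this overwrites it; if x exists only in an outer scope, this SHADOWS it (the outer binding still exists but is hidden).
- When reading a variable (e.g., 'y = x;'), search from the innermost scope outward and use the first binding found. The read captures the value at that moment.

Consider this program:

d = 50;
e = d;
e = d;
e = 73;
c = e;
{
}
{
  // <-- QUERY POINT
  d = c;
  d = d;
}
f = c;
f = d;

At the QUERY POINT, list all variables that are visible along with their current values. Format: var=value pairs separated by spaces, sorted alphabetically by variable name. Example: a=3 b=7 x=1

Answer: c=73 d=50 e=73

Derivation:
Step 1: declare d=50 at depth 0
Step 2: declare e=(read d)=50 at depth 0
Step 3: declare e=(read d)=50 at depth 0
Step 4: declare e=73 at depth 0
Step 5: declare c=(read e)=73 at depth 0
Step 6: enter scope (depth=1)
Step 7: exit scope (depth=0)
Step 8: enter scope (depth=1)
Visible at query point: c=73 d=50 e=73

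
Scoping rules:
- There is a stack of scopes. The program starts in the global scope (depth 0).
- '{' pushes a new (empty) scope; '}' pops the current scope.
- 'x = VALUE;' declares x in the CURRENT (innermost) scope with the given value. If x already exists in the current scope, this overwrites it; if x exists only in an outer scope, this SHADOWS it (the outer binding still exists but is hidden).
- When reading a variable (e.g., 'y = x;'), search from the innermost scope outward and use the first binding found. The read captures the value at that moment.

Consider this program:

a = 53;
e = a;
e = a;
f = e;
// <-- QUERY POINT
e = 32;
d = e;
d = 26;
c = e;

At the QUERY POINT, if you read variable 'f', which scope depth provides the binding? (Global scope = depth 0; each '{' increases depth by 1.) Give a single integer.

Answer: 0

Derivation:
Step 1: declare a=53 at depth 0
Step 2: declare e=(read a)=53 at depth 0
Step 3: declare e=(read a)=53 at depth 0
Step 4: declare f=(read e)=53 at depth 0
Visible at query point: a=53 e=53 f=53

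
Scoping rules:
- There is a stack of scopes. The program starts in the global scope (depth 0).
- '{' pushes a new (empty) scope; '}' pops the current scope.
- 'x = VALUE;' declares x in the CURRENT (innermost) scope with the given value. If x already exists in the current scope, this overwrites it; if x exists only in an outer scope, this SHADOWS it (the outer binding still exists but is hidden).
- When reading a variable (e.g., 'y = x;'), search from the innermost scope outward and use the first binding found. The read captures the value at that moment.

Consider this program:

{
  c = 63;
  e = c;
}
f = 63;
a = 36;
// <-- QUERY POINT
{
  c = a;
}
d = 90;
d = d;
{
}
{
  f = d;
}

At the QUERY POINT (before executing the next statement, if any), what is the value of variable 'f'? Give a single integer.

Answer: 63

Derivation:
Step 1: enter scope (depth=1)
Step 2: declare c=63 at depth 1
Step 3: declare e=(read c)=63 at depth 1
Step 4: exit scope (depth=0)
Step 5: declare f=63 at depth 0
Step 6: declare a=36 at depth 0
Visible at query point: a=36 f=63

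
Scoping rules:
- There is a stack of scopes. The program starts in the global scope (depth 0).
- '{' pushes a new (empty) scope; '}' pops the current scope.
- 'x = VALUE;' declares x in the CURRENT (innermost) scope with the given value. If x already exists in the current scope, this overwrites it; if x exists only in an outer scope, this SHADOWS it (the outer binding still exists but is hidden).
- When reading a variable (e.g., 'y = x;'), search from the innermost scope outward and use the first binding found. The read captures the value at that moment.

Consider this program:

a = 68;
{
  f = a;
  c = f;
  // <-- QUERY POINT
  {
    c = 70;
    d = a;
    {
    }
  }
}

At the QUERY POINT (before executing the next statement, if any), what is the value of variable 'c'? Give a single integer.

Step 1: declare a=68 at depth 0
Step 2: enter scope (depth=1)
Step 3: declare f=(read a)=68 at depth 1
Step 4: declare c=(read f)=68 at depth 1
Visible at query point: a=68 c=68 f=68

Answer: 68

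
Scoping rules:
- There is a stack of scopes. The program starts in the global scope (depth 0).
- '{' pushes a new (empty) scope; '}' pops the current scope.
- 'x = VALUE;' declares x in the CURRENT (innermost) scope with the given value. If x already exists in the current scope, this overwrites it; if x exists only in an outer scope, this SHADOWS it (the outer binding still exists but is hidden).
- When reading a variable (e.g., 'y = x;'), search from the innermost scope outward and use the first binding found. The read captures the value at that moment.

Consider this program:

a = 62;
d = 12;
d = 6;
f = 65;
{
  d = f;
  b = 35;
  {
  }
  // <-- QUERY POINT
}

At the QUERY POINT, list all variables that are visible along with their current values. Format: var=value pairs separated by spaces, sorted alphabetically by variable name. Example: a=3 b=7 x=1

Answer: a=62 b=35 d=65 f=65

Derivation:
Step 1: declare a=62 at depth 0
Step 2: declare d=12 at depth 0
Step 3: declare d=6 at depth 0
Step 4: declare f=65 at depth 0
Step 5: enter scope (depth=1)
Step 6: declare d=(read f)=65 at depth 1
Step 7: declare b=35 at depth 1
Step 8: enter scope (depth=2)
Step 9: exit scope (depth=1)
Visible at query point: a=62 b=35 d=65 f=65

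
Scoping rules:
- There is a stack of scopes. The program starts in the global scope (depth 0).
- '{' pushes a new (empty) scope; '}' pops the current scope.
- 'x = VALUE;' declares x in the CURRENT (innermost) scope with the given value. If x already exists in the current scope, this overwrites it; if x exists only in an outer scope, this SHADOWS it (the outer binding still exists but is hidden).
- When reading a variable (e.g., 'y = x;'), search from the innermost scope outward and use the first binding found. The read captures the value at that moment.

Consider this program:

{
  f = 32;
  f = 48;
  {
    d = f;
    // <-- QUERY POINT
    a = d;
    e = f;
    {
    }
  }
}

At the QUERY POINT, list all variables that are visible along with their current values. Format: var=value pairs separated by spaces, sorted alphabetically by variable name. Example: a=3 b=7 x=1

Step 1: enter scope (depth=1)
Step 2: declare f=32 at depth 1
Step 3: declare f=48 at depth 1
Step 4: enter scope (depth=2)
Step 5: declare d=(read f)=48 at depth 2
Visible at query point: d=48 f=48

Answer: d=48 f=48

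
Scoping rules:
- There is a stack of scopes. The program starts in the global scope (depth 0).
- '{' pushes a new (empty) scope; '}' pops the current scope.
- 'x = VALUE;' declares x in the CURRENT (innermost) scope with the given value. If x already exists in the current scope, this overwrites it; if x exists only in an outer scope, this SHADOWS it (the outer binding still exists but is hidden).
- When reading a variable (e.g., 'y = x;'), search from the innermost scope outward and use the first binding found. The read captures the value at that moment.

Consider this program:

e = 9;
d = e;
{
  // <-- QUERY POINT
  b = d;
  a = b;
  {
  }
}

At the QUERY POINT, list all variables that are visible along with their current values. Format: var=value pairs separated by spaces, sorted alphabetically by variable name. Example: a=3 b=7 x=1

Answer: d=9 e=9

Derivation:
Step 1: declare e=9 at depth 0
Step 2: declare d=(read e)=9 at depth 0
Step 3: enter scope (depth=1)
Visible at query point: d=9 e=9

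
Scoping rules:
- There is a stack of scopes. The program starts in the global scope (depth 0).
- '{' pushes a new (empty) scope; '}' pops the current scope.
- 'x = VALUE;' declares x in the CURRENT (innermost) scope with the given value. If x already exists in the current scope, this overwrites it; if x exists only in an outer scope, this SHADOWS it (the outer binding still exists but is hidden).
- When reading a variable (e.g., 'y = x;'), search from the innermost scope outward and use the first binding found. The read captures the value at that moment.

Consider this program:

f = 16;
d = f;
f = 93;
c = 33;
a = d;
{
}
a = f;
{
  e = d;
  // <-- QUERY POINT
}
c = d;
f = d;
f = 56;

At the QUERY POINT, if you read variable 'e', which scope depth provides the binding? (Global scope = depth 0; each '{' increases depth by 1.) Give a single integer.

Answer: 1

Derivation:
Step 1: declare f=16 at depth 0
Step 2: declare d=(read f)=16 at depth 0
Step 3: declare f=93 at depth 0
Step 4: declare c=33 at depth 0
Step 5: declare a=(read d)=16 at depth 0
Step 6: enter scope (depth=1)
Step 7: exit scope (depth=0)
Step 8: declare a=(read f)=93 at depth 0
Step 9: enter scope (depth=1)
Step 10: declare e=(read d)=16 at depth 1
Visible at query point: a=93 c=33 d=16 e=16 f=93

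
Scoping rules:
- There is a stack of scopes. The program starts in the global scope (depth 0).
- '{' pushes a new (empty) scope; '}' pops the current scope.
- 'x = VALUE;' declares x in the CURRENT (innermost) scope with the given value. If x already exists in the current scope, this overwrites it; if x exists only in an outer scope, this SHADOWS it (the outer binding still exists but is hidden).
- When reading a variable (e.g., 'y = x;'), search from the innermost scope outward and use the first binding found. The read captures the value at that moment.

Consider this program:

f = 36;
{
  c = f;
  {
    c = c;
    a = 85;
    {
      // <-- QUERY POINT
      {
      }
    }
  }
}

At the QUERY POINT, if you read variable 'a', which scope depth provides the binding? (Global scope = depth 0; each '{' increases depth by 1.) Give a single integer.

Step 1: declare f=36 at depth 0
Step 2: enter scope (depth=1)
Step 3: declare c=(read f)=36 at depth 1
Step 4: enter scope (depth=2)
Step 5: declare c=(read c)=36 at depth 2
Step 6: declare a=85 at depth 2
Step 7: enter scope (depth=3)
Visible at query point: a=85 c=36 f=36

Answer: 2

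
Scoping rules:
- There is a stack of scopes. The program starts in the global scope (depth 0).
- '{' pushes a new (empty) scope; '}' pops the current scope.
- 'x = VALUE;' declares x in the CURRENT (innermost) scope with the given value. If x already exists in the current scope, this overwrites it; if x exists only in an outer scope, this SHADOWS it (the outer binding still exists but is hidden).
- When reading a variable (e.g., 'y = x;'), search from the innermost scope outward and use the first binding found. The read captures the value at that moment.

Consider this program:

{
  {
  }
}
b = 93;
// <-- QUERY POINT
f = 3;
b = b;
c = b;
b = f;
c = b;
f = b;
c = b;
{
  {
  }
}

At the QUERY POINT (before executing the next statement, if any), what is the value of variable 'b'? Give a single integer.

Step 1: enter scope (depth=1)
Step 2: enter scope (depth=2)
Step 3: exit scope (depth=1)
Step 4: exit scope (depth=0)
Step 5: declare b=93 at depth 0
Visible at query point: b=93

Answer: 93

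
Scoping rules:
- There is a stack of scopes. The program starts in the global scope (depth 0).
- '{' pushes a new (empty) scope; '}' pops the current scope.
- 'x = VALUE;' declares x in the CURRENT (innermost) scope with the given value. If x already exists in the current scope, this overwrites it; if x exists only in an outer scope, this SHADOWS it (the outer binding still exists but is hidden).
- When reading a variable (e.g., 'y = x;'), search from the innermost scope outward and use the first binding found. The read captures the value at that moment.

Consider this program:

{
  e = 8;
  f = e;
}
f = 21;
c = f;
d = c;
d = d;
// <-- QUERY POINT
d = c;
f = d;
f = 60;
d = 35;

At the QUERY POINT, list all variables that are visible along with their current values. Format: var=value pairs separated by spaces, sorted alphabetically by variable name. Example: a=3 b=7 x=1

Answer: c=21 d=21 f=21

Derivation:
Step 1: enter scope (depth=1)
Step 2: declare e=8 at depth 1
Step 3: declare f=(read e)=8 at depth 1
Step 4: exit scope (depth=0)
Step 5: declare f=21 at depth 0
Step 6: declare c=(read f)=21 at depth 0
Step 7: declare d=(read c)=21 at depth 0
Step 8: declare d=(read d)=21 at depth 0
Visible at query point: c=21 d=21 f=21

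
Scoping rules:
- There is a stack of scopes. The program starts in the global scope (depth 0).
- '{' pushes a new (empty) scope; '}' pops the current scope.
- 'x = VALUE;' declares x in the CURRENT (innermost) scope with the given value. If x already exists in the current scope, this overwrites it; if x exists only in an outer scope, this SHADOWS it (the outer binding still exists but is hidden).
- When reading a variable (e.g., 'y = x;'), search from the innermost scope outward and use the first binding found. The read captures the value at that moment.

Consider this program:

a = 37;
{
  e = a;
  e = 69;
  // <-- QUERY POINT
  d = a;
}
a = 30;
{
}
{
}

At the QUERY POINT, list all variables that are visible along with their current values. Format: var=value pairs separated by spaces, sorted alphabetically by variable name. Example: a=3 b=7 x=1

Step 1: declare a=37 at depth 0
Step 2: enter scope (depth=1)
Step 3: declare e=(read a)=37 at depth 1
Step 4: declare e=69 at depth 1
Visible at query point: a=37 e=69

Answer: a=37 e=69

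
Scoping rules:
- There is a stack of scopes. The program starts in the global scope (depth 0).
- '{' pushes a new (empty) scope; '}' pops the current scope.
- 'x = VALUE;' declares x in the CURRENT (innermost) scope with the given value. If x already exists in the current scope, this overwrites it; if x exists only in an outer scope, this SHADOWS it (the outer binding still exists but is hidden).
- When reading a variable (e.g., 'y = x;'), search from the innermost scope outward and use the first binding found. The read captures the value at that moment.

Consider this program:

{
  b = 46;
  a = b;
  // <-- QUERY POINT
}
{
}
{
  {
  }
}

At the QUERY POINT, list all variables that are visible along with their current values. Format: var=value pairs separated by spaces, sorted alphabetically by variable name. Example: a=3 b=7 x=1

Answer: a=46 b=46

Derivation:
Step 1: enter scope (depth=1)
Step 2: declare b=46 at depth 1
Step 3: declare a=(read b)=46 at depth 1
Visible at query point: a=46 b=46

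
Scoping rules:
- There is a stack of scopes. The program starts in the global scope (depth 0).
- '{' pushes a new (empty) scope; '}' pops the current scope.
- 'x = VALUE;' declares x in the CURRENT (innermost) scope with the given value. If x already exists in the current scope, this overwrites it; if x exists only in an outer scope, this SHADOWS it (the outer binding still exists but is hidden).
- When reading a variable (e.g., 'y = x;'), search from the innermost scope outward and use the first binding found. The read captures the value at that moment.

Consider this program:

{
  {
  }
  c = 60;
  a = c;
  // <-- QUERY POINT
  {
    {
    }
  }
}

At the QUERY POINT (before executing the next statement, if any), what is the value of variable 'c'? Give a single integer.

Answer: 60

Derivation:
Step 1: enter scope (depth=1)
Step 2: enter scope (depth=2)
Step 3: exit scope (depth=1)
Step 4: declare c=60 at depth 1
Step 5: declare a=(read c)=60 at depth 1
Visible at query point: a=60 c=60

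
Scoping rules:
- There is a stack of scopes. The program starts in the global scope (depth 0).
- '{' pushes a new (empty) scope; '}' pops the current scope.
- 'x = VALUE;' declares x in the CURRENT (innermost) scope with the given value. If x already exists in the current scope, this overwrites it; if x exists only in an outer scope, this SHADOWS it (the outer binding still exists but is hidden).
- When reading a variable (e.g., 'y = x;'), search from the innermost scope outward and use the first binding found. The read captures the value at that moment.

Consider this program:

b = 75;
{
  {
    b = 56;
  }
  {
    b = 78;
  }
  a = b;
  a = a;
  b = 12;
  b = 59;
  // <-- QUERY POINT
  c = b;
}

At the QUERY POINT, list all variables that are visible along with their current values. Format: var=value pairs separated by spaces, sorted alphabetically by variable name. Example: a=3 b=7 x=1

Step 1: declare b=75 at depth 0
Step 2: enter scope (depth=1)
Step 3: enter scope (depth=2)
Step 4: declare b=56 at depth 2
Step 5: exit scope (depth=1)
Step 6: enter scope (depth=2)
Step 7: declare b=78 at depth 2
Step 8: exit scope (depth=1)
Step 9: declare a=(read b)=75 at depth 1
Step 10: declare a=(read a)=75 at depth 1
Step 11: declare b=12 at depth 1
Step 12: declare b=59 at depth 1
Visible at query point: a=75 b=59

Answer: a=75 b=59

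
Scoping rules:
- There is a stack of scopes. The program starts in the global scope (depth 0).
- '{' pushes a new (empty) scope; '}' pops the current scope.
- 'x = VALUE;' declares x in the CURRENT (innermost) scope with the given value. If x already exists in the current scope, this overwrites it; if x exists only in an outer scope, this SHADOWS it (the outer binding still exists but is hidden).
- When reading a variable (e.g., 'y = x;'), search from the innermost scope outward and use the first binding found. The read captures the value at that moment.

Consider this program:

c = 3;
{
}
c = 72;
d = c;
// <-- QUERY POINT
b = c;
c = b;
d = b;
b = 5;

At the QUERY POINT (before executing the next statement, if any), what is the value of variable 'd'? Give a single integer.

Answer: 72

Derivation:
Step 1: declare c=3 at depth 0
Step 2: enter scope (depth=1)
Step 3: exit scope (depth=0)
Step 4: declare c=72 at depth 0
Step 5: declare d=(read c)=72 at depth 0
Visible at query point: c=72 d=72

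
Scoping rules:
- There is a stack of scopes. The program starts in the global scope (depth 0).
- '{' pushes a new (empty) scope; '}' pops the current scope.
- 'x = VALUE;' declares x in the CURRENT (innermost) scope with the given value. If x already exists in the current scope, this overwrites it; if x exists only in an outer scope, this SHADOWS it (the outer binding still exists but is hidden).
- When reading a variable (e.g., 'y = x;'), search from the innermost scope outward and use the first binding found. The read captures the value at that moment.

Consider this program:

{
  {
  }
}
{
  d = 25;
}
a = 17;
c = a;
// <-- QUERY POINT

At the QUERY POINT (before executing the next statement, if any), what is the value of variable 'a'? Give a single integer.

Step 1: enter scope (depth=1)
Step 2: enter scope (depth=2)
Step 3: exit scope (depth=1)
Step 4: exit scope (depth=0)
Step 5: enter scope (depth=1)
Step 6: declare d=25 at depth 1
Step 7: exit scope (depth=0)
Step 8: declare a=17 at depth 0
Step 9: declare c=(read a)=17 at depth 0
Visible at query point: a=17 c=17

Answer: 17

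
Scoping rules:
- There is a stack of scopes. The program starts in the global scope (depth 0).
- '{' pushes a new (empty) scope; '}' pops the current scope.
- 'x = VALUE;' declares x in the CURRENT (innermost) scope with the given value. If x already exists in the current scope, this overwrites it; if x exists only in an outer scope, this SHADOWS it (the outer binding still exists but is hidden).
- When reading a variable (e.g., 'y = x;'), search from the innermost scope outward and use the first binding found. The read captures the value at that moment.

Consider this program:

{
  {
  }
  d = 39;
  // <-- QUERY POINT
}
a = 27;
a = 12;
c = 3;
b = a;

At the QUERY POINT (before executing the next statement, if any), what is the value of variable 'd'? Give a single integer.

Answer: 39

Derivation:
Step 1: enter scope (depth=1)
Step 2: enter scope (depth=2)
Step 3: exit scope (depth=1)
Step 4: declare d=39 at depth 1
Visible at query point: d=39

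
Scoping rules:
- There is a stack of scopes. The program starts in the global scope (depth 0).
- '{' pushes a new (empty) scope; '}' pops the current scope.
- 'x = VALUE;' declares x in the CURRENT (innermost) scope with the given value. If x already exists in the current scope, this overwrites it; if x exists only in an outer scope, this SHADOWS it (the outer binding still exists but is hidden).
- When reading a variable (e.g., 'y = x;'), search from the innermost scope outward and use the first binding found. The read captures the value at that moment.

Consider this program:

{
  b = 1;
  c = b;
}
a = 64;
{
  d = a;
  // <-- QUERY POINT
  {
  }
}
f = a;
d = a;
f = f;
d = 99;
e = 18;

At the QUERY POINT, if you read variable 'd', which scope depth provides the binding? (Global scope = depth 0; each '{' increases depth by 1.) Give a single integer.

Step 1: enter scope (depth=1)
Step 2: declare b=1 at depth 1
Step 3: declare c=(read b)=1 at depth 1
Step 4: exit scope (depth=0)
Step 5: declare a=64 at depth 0
Step 6: enter scope (depth=1)
Step 7: declare d=(read a)=64 at depth 1
Visible at query point: a=64 d=64

Answer: 1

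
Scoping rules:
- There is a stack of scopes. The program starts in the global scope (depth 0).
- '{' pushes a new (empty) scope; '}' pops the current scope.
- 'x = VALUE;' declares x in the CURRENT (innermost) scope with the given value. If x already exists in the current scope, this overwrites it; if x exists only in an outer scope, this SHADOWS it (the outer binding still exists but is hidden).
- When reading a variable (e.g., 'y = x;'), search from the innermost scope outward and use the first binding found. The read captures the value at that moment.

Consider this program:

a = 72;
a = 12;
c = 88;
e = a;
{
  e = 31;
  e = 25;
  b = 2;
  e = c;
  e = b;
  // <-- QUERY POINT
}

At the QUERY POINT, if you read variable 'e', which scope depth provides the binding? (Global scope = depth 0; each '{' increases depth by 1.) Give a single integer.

Step 1: declare a=72 at depth 0
Step 2: declare a=12 at depth 0
Step 3: declare c=88 at depth 0
Step 4: declare e=(read a)=12 at depth 0
Step 5: enter scope (depth=1)
Step 6: declare e=31 at depth 1
Step 7: declare e=25 at depth 1
Step 8: declare b=2 at depth 1
Step 9: declare e=(read c)=88 at depth 1
Step 10: declare e=(read b)=2 at depth 1
Visible at query point: a=12 b=2 c=88 e=2

Answer: 1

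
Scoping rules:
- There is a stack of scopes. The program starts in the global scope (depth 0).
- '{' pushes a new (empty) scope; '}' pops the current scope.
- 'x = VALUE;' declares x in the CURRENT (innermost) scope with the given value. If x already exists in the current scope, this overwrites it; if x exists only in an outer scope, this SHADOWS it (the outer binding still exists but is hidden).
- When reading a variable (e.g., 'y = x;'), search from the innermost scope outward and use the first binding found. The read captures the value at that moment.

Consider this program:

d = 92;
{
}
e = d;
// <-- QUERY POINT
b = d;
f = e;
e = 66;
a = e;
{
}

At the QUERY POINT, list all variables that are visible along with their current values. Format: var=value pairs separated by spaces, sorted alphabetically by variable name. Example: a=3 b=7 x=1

Answer: d=92 e=92

Derivation:
Step 1: declare d=92 at depth 0
Step 2: enter scope (depth=1)
Step 3: exit scope (depth=0)
Step 4: declare e=(read d)=92 at depth 0
Visible at query point: d=92 e=92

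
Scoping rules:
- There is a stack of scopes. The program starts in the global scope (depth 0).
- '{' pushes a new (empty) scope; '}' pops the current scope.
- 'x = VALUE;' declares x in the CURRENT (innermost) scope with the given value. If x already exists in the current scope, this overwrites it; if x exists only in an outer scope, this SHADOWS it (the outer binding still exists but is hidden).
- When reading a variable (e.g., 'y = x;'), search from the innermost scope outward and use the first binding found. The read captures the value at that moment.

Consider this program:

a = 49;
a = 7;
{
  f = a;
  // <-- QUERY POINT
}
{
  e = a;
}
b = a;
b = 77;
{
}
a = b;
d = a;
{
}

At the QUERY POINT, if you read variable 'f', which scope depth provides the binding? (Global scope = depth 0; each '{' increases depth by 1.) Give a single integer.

Step 1: declare a=49 at depth 0
Step 2: declare a=7 at depth 0
Step 3: enter scope (depth=1)
Step 4: declare f=(read a)=7 at depth 1
Visible at query point: a=7 f=7

Answer: 1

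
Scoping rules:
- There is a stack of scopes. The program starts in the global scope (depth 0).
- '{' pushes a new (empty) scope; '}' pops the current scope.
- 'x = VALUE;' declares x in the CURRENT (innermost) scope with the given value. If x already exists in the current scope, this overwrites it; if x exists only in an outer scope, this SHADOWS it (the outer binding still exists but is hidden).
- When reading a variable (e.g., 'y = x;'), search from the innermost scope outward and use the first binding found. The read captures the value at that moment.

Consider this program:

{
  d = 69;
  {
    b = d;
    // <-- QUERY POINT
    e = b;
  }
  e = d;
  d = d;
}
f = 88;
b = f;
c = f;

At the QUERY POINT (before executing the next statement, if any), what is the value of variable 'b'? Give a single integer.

Step 1: enter scope (depth=1)
Step 2: declare d=69 at depth 1
Step 3: enter scope (depth=2)
Step 4: declare b=(read d)=69 at depth 2
Visible at query point: b=69 d=69

Answer: 69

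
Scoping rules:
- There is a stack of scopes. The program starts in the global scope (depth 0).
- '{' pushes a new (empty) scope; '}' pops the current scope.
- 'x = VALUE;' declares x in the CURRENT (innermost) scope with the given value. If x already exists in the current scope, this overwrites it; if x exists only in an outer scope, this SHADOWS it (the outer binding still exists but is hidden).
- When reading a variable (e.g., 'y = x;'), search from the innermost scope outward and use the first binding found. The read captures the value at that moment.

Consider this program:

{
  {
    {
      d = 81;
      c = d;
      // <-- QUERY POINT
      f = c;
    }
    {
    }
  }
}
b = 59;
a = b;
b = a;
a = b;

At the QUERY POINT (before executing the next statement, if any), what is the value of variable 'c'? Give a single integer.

Step 1: enter scope (depth=1)
Step 2: enter scope (depth=2)
Step 3: enter scope (depth=3)
Step 4: declare d=81 at depth 3
Step 5: declare c=(read d)=81 at depth 3
Visible at query point: c=81 d=81

Answer: 81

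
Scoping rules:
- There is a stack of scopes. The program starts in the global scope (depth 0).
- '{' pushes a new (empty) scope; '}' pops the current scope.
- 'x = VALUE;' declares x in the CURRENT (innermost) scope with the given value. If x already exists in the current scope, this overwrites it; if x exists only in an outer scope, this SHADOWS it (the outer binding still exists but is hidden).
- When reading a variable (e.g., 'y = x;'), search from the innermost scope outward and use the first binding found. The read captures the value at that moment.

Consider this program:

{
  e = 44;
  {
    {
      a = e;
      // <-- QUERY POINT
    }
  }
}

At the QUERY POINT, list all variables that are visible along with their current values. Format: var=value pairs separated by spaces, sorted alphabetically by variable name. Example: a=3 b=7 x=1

Step 1: enter scope (depth=1)
Step 2: declare e=44 at depth 1
Step 3: enter scope (depth=2)
Step 4: enter scope (depth=3)
Step 5: declare a=(read e)=44 at depth 3
Visible at query point: a=44 e=44

Answer: a=44 e=44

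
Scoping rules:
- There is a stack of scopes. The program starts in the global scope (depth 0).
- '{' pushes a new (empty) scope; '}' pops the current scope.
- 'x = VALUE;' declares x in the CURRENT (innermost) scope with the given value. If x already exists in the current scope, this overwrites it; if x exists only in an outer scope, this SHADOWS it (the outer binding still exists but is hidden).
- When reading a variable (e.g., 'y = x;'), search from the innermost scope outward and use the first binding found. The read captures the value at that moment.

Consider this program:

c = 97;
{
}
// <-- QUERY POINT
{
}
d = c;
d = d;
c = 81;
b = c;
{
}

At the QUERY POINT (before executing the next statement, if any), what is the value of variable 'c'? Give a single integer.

Answer: 97

Derivation:
Step 1: declare c=97 at depth 0
Step 2: enter scope (depth=1)
Step 3: exit scope (depth=0)
Visible at query point: c=97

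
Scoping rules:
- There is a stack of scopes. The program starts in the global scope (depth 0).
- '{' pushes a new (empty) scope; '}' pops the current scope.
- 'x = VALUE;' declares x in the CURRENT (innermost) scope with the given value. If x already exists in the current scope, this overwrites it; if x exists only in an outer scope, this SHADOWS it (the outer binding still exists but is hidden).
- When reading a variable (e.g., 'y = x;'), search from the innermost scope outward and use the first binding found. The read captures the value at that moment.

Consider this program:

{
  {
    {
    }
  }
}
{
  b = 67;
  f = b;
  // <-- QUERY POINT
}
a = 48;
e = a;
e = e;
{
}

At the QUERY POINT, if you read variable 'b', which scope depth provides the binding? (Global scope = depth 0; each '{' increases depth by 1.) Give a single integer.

Answer: 1

Derivation:
Step 1: enter scope (depth=1)
Step 2: enter scope (depth=2)
Step 3: enter scope (depth=3)
Step 4: exit scope (depth=2)
Step 5: exit scope (depth=1)
Step 6: exit scope (depth=0)
Step 7: enter scope (depth=1)
Step 8: declare b=67 at depth 1
Step 9: declare f=(read b)=67 at depth 1
Visible at query point: b=67 f=67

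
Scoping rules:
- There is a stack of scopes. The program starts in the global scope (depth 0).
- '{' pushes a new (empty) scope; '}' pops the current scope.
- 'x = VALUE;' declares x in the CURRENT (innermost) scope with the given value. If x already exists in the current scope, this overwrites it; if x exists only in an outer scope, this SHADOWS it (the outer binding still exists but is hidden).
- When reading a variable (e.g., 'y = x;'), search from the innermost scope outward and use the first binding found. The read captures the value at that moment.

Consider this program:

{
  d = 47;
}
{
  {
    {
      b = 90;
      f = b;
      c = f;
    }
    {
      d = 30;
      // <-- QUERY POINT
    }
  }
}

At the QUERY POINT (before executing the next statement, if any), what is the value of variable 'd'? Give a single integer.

Answer: 30

Derivation:
Step 1: enter scope (depth=1)
Step 2: declare d=47 at depth 1
Step 3: exit scope (depth=0)
Step 4: enter scope (depth=1)
Step 5: enter scope (depth=2)
Step 6: enter scope (depth=3)
Step 7: declare b=90 at depth 3
Step 8: declare f=(read b)=90 at depth 3
Step 9: declare c=(read f)=90 at depth 3
Step 10: exit scope (depth=2)
Step 11: enter scope (depth=3)
Step 12: declare d=30 at depth 3
Visible at query point: d=30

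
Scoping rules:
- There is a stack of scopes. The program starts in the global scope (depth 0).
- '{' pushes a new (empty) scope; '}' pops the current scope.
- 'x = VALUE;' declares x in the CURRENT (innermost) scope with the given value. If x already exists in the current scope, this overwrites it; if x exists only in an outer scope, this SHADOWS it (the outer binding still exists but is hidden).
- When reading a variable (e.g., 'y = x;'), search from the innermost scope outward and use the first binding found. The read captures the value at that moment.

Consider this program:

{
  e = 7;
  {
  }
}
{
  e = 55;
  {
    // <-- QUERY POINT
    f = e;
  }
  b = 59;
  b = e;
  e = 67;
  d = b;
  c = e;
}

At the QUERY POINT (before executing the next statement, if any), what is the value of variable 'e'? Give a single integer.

Answer: 55

Derivation:
Step 1: enter scope (depth=1)
Step 2: declare e=7 at depth 1
Step 3: enter scope (depth=2)
Step 4: exit scope (depth=1)
Step 5: exit scope (depth=0)
Step 6: enter scope (depth=1)
Step 7: declare e=55 at depth 1
Step 8: enter scope (depth=2)
Visible at query point: e=55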